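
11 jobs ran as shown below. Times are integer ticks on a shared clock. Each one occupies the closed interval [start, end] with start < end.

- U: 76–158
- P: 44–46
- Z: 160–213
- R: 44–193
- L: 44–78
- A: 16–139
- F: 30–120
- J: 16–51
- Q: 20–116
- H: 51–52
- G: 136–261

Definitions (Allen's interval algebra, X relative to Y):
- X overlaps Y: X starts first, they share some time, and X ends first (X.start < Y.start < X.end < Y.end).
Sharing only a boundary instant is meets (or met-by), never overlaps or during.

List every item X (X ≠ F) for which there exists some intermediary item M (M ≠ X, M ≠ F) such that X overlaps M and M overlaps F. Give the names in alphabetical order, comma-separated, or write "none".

J

Target F = [30, 120].
Intermediaries M with M overlaps F: J, Q.
Via J — items with X overlaps J: none.
Via Q — items with X overlaps Q: J.
Union: J.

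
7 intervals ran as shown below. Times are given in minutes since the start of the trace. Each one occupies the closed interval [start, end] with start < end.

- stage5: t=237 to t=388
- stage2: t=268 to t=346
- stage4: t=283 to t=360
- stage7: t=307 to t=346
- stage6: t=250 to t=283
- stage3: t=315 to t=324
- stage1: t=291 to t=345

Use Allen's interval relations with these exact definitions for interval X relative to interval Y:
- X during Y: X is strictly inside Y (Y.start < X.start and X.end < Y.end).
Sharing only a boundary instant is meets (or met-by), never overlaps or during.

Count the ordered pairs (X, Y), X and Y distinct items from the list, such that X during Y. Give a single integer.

13

Checking all 42 ordered pairs for relation 'during'; matching pairs in alphabetical order:
(stage1, stage2): stage1 during stage2 ✓
(stage1, stage4): stage1 during stage4 ✓
(stage1, stage5): stage1 during stage5 ✓
(stage2, stage5): stage2 during stage5 ✓
(stage3, stage1): stage3 during stage1 ✓
(stage3, stage2): stage3 during stage2 ✓
(stage3, stage4): stage3 during stage4 ✓
(stage3, stage5): stage3 during stage5 ✓
(stage3, stage7): stage3 during stage7 ✓
(stage4, stage5): stage4 during stage5 ✓
(stage6, stage5): stage6 during stage5 ✓
(stage7, stage4): stage7 during stage4 ✓
(stage7, stage5): stage7 during stage5 ✓
Count: 13.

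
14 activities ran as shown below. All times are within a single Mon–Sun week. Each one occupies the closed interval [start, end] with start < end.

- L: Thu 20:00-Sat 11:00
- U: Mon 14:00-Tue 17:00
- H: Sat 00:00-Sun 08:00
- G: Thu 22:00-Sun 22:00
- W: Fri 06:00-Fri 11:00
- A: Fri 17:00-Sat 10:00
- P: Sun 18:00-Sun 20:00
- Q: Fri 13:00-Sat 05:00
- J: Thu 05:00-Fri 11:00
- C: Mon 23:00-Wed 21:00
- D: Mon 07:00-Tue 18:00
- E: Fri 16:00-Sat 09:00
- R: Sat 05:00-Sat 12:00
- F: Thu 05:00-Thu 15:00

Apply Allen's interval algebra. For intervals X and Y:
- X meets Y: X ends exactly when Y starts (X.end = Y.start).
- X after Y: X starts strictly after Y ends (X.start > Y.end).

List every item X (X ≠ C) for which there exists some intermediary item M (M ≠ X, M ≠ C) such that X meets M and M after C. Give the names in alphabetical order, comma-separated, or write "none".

Q

Target C = [Mon 23:00, Wed 21:00].
Intermediaries M with M after C: A, E, F, G, H, J, L, P, Q, R, W.
Via A — items with X meets A: none.
Via E — items with X meets E: none.
Via F — items with X meets F: none.
Via G — items with X meets G: none.
Via H — items with X meets H: none.
Via J — items with X meets J: none.
Via L — items with X meets L: none.
Via P — items with X meets P: none.
Via Q — items with X meets Q: none.
Via R — items with X meets R: Q.
Via W — items with X meets W: none.
Union: Q.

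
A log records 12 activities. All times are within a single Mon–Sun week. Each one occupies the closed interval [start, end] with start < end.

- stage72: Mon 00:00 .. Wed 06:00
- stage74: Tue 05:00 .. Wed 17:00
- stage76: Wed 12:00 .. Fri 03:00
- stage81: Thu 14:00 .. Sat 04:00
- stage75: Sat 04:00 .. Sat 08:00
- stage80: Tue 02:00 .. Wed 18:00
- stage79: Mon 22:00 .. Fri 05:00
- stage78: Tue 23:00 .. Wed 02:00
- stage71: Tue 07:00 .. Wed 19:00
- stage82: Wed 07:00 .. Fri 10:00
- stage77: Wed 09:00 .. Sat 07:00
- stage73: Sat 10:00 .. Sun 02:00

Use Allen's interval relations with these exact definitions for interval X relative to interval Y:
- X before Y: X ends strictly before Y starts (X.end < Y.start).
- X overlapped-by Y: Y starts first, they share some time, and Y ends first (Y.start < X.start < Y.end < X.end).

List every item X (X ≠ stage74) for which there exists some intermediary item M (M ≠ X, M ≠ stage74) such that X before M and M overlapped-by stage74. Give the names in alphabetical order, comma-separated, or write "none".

stage72, stage78

Target stage74 = [Tue 05:00, Wed 17:00].
Intermediaries M with M overlapped-by stage74: stage71, stage76, stage77, stage82.
Via stage71 — items with X before stage71: none.
Via stage76 — items with X before stage76: stage72, stage78.
Via stage77 — items with X before stage77: stage72, stage78.
Via stage82 — items with X before stage82: stage72, stage78.
Union: stage72, stage78.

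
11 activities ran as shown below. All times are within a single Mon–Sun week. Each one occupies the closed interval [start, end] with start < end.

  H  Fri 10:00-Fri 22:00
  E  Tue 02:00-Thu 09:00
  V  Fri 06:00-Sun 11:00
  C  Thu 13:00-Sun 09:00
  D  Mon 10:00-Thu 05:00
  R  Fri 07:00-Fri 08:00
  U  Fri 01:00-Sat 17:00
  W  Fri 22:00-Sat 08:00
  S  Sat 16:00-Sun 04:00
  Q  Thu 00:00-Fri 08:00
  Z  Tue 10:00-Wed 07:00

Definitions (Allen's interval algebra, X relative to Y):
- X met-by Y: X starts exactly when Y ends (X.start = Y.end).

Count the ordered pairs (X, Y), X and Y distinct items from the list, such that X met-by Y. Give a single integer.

1

Checking all 110 ordered pairs for relation 'met-by'; matching pairs in alphabetical order:
(W, H): W met-by H ✓
Count: 1.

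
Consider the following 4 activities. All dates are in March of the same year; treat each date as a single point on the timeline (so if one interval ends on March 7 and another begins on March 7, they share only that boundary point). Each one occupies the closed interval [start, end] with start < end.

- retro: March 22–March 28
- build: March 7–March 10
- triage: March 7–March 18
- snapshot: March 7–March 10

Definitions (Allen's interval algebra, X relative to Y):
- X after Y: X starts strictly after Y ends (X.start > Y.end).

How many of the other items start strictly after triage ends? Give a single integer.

Target triage = [March 7, March 18].
build [March 7, March 10] → starts → no.
retro [March 22, March 28] → after → counts.
snapshot [March 7, March 10] → starts → no.
Total: 1.

1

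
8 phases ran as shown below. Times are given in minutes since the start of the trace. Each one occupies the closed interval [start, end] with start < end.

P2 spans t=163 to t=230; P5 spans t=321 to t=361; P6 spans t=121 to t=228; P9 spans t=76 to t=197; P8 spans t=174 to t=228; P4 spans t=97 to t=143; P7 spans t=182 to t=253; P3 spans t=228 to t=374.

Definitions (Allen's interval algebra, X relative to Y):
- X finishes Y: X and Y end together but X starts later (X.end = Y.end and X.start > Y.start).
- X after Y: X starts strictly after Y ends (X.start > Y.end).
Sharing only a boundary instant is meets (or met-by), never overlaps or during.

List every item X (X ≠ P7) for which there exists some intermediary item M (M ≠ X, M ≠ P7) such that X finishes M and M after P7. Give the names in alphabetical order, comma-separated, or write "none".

Target P7 = [t=182, t=253].
Intermediaries M with M after P7: P5.
Via P5 — items with X finishes P5: none.
Union: none.

none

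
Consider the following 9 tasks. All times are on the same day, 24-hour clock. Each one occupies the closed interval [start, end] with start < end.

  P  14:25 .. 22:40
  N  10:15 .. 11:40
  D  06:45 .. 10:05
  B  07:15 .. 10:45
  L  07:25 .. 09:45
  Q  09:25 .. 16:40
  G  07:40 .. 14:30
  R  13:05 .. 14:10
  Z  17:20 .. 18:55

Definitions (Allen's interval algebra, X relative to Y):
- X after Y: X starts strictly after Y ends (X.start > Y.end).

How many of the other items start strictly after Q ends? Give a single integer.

Target Q = [09:25, 16:40].
B [07:15, 10:45] → overlaps → no.
D [06:45, 10:05] → overlaps → no.
G [07:40, 14:30] → overlaps → no.
L [07:25, 09:45] → overlaps → no.
N [10:15, 11:40] → during → no.
P [14:25, 22:40] → overlapped-by → no.
R [13:05, 14:10] → during → no.
Z [17:20, 18:55] → after → counts.
Total: 1.

1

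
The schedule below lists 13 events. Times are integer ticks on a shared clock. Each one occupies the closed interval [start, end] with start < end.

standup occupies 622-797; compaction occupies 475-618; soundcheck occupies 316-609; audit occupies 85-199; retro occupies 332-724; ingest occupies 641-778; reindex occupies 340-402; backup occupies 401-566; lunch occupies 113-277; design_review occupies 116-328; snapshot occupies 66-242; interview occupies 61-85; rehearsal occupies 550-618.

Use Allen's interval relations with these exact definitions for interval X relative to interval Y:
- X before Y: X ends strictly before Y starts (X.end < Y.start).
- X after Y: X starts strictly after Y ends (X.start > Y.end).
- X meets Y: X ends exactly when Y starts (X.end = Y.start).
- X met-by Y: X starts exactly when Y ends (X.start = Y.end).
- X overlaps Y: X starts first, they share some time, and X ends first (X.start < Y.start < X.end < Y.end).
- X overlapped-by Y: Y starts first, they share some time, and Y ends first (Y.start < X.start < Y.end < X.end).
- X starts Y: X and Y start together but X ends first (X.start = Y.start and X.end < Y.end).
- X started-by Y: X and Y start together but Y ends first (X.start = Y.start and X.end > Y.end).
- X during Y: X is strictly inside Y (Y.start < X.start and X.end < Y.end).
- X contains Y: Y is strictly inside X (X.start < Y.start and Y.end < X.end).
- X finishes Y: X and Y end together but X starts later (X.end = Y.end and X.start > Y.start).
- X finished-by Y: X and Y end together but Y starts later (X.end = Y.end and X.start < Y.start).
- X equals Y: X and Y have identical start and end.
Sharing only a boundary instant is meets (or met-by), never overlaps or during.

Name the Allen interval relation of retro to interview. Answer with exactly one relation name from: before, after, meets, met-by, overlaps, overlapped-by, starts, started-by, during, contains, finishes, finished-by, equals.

retro = [332, 724]; interview = [61, 85].
Compare endpoints: retro.start > interview.start, retro.start > interview.end, retro.end > interview.start, retro.end > interview.end.
That pattern is 'after'.

after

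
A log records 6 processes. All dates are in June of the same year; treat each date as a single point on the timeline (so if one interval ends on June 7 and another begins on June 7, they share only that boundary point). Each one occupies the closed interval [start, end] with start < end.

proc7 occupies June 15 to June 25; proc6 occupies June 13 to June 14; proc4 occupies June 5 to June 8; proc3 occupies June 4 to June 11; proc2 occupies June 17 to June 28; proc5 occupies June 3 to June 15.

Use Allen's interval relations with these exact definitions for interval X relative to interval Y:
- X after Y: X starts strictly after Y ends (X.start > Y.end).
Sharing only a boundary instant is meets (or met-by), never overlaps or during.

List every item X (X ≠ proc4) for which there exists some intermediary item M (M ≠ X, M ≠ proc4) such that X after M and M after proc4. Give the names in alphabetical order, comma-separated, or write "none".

proc2, proc7

Target proc4 = [June 5, June 8].
Intermediaries M with M after proc4: proc2, proc6, proc7.
Via proc2 — items with X after proc2: none.
Via proc6 — items with X after proc6: proc2, proc7.
Via proc7 — items with X after proc7: none.
Union: proc2, proc7.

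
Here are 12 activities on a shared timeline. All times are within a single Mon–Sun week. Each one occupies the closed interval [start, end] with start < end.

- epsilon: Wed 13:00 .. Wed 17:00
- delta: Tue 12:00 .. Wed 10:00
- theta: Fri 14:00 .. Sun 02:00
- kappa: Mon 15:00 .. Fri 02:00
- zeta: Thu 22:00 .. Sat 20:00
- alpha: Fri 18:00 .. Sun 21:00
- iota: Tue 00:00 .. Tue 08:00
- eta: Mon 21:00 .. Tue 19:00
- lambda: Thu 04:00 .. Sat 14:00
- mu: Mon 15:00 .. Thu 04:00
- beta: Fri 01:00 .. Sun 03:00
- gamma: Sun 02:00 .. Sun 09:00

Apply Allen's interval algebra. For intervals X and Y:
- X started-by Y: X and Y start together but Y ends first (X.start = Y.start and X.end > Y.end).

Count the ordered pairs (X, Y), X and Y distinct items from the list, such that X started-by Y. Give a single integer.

1

Checking all 132 ordered pairs for relation 'started-by'; matching pairs in alphabetical order:
(kappa, mu): kappa started-by mu ✓
Count: 1.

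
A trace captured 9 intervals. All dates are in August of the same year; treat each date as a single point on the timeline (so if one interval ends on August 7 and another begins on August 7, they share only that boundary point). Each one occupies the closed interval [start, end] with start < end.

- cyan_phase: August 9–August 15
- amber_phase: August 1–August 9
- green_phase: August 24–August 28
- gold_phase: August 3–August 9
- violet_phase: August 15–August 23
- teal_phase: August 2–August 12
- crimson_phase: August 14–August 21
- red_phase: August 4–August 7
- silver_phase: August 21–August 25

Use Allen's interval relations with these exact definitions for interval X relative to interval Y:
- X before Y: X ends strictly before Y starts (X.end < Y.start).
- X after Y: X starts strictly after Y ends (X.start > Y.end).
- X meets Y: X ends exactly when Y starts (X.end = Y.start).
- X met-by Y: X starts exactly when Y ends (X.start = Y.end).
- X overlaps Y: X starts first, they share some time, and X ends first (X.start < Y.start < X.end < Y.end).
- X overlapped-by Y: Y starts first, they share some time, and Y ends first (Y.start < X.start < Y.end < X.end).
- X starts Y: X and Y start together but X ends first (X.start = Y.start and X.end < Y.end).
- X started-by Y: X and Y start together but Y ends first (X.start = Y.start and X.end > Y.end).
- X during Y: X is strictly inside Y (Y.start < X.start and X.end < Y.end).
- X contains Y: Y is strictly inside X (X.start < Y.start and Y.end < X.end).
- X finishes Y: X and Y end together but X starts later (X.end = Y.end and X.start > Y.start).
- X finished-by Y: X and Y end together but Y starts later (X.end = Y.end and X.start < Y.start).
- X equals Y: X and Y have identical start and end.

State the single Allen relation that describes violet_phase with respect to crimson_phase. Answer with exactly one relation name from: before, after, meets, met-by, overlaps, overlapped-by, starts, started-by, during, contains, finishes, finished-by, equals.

violet_phase = [August 15, August 23]; crimson_phase = [August 14, August 21].
Compare endpoints: violet_phase.start > crimson_phase.start, violet_phase.start < crimson_phase.end, violet_phase.end > crimson_phase.start, violet_phase.end > crimson_phase.end.
That pattern is 'overlapped-by'.

overlapped-by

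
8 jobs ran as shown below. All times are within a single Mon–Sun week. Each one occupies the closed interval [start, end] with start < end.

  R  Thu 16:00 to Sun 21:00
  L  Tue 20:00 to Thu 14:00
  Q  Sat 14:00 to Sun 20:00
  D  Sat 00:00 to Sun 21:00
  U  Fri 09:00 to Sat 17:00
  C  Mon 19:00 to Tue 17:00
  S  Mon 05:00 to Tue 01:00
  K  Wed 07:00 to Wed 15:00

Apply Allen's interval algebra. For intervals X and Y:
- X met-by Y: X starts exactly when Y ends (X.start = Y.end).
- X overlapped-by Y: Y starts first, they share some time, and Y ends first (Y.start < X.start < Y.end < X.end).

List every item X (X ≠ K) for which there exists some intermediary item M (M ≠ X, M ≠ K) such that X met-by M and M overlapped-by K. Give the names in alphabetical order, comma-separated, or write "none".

Target K = [Wed 07:00, Wed 15:00].
Intermediaries M with M overlapped-by K: none.
Union: none.

none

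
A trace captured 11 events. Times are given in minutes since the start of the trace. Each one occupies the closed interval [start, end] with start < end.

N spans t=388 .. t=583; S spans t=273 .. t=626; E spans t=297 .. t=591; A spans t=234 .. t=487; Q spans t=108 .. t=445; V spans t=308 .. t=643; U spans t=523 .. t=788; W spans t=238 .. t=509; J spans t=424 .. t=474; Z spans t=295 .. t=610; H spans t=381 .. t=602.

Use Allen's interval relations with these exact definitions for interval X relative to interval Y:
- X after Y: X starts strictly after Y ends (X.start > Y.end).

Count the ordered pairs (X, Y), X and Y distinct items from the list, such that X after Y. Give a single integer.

4

Checking all 110 ordered pairs for relation 'after'; matching pairs in alphabetical order:
(U, A): U after A ✓
(U, J): U after J ✓
(U, Q): U after Q ✓
(U, W): U after W ✓
Count: 4.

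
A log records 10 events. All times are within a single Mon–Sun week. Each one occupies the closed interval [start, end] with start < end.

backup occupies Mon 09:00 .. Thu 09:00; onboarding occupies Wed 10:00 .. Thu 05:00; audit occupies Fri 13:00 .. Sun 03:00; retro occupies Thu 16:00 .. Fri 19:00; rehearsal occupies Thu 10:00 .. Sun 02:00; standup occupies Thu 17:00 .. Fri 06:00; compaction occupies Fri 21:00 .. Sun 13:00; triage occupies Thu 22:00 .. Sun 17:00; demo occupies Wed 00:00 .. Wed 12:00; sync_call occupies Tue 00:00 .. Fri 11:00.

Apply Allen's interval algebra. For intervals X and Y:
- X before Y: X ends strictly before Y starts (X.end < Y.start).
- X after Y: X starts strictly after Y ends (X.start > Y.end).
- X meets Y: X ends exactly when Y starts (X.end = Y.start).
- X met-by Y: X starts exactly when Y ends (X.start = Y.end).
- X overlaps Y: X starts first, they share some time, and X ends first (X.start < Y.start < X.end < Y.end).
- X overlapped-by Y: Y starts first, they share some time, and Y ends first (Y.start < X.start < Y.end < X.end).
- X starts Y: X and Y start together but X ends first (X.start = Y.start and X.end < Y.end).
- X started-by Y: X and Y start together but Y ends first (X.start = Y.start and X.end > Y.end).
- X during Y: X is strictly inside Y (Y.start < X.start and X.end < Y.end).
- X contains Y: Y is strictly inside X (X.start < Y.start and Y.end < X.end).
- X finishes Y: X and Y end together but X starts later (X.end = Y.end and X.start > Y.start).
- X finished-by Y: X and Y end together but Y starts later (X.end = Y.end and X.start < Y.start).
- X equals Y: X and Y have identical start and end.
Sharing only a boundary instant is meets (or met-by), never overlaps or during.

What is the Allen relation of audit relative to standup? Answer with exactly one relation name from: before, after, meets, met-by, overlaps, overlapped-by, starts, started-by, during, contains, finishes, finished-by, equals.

audit = [Fri 13:00, Sun 03:00]; standup = [Thu 17:00, Fri 06:00].
Compare endpoints: audit.start > standup.start, audit.start > standup.end, audit.end > standup.start, audit.end > standup.end.
That pattern is 'after'.

after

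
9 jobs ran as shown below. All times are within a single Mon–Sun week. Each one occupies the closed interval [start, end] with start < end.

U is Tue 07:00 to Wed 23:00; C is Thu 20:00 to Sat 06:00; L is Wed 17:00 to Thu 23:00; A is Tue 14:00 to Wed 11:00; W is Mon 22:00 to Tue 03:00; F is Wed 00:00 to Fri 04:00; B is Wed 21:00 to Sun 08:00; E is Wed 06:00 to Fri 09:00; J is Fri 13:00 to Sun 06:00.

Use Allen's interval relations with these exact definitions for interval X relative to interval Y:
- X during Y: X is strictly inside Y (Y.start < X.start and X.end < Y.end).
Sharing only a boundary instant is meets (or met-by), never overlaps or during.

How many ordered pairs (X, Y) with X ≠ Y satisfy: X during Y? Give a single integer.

Checking all 72 ordered pairs for relation 'during'; matching pairs in alphabetical order:
(A, U): A during U ✓
(C, B): C during B ✓
(J, B): J during B ✓
(L, E): L during E ✓
(L, F): L during F ✓
Count: 5.

5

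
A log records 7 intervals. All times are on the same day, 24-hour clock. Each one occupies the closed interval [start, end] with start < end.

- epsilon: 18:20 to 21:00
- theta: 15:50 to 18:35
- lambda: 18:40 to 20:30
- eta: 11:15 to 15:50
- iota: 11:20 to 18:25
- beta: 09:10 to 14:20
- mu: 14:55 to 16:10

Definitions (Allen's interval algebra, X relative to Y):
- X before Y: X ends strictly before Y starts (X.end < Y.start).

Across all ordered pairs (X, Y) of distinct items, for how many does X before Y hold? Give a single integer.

10

Checking all 42 ordered pairs for relation 'before'; matching pairs in alphabetical order:
(beta, epsilon): beta before epsilon ✓
(beta, lambda): beta before lambda ✓
(beta, mu): beta before mu ✓
(beta, theta): beta before theta ✓
(eta, epsilon): eta before epsilon ✓
(eta, lambda): eta before lambda ✓
(iota, lambda): iota before lambda ✓
(mu, epsilon): mu before epsilon ✓
(mu, lambda): mu before lambda ✓
(theta, lambda): theta before lambda ✓
Count: 10.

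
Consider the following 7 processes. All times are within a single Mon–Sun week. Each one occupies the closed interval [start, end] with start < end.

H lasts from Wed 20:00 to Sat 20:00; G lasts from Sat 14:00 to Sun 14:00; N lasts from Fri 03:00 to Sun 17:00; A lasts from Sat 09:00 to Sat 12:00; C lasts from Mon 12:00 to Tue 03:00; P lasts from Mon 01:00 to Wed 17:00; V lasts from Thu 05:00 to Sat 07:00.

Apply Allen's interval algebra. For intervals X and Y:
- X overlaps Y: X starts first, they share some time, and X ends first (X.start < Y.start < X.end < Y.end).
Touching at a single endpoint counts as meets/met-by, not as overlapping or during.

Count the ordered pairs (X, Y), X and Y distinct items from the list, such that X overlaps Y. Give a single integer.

Checking all 42 ordered pairs for relation 'overlaps'; matching pairs in alphabetical order:
(H, G): H overlaps G ✓
(H, N): H overlaps N ✓
(V, N): V overlaps N ✓
Count: 3.

3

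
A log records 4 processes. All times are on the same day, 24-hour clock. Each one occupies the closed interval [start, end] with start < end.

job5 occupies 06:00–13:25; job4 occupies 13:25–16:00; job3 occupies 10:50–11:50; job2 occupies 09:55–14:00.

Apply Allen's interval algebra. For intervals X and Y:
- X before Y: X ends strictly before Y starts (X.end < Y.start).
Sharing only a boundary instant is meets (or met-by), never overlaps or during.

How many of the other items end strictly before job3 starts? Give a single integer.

0

Target job3 = [10:50, 11:50].
job2 [09:55, 14:00] → contains → no.
job4 [13:25, 16:00] → after → no.
job5 [06:00, 13:25] → contains → no.
Total: 0.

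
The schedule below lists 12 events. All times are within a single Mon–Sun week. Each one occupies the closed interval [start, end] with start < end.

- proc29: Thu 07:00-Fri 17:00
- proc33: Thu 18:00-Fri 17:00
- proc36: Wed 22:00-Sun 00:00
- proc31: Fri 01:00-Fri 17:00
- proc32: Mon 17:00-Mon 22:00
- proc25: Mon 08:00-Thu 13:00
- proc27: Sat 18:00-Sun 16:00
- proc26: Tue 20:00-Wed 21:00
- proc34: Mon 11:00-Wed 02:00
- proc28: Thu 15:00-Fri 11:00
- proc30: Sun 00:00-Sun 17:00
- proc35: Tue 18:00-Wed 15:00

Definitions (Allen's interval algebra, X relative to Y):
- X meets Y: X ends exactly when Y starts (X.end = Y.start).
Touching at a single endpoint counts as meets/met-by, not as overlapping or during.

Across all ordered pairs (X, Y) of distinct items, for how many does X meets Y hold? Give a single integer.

Checking all 132 ordered pairs for relation 'meets'; matching pairs in alphabetical order:
(proc36, proc30): proc36 meets proc30 ✓
Count: 1.

1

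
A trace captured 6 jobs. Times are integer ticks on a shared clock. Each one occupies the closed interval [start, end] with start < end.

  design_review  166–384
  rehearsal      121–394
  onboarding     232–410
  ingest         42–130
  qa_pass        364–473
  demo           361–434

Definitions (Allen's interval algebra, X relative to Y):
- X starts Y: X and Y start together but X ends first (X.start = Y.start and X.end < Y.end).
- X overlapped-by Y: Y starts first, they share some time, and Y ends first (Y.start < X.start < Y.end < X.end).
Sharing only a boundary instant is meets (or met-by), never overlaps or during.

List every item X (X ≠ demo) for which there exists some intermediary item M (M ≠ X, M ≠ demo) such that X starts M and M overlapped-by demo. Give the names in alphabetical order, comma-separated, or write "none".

Target demo = [361, 434].
Intermediaries M with M overlapped-by demo: qa_pass.
Via qa_pass — items with X starts qa_pass: none.
Union: none.

none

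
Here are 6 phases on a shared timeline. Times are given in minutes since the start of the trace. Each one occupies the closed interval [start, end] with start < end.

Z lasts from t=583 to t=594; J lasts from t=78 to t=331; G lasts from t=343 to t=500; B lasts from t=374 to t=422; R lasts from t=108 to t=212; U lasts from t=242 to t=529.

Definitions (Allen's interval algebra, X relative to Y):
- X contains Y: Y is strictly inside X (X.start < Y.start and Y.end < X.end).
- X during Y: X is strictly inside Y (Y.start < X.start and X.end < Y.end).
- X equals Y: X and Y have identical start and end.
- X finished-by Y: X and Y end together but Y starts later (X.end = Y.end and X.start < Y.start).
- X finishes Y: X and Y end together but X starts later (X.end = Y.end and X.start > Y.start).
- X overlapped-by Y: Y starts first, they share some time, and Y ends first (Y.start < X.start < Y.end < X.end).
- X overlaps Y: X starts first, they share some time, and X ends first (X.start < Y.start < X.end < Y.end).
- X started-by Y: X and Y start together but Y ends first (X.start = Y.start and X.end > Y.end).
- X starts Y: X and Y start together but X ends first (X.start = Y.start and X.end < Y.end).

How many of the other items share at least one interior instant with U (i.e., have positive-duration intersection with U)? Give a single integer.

Target U = [t=242, t=529].
B [t=374, t=422] → during → counts.
G [t=343, t=500] → during → counts.
J [t=78, t=331] → overlaps → counts.
R [t=108, t=212] → before → no.
Z [t=583, t=594] → after → no.
Total: 3.

3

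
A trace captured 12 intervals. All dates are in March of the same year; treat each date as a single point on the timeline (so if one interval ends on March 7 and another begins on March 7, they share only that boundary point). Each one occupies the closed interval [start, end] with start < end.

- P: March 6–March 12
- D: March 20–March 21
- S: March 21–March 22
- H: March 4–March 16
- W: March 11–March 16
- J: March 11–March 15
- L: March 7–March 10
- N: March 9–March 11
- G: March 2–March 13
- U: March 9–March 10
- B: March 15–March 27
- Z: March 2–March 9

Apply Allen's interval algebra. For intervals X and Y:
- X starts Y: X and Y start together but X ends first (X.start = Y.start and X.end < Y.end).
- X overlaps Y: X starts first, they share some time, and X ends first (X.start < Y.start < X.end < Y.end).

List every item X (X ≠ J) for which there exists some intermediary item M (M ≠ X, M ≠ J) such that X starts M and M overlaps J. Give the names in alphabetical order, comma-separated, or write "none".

Target J = [March 11, March 15].
Intermediaries M with M overlaps J: G, P.
Via G — items with X starts G: Z.
Via P — items with X starts P: none.
Union: Z.

Z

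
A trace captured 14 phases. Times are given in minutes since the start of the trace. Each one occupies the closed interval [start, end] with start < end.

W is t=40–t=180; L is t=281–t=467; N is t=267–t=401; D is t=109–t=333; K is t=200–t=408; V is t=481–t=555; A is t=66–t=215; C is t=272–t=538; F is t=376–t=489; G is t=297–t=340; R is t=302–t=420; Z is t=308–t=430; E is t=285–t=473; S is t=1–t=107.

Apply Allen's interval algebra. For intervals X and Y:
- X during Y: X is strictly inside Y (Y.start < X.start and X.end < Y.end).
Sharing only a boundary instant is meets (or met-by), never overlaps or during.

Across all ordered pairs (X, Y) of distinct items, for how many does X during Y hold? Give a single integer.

Checking all 182 ordered pairs for relation 'during'; matching pairs in alphabetical order:
(E, C): E during C ✓
(F, C): F during C ✓
(G, C): G during C ✓
(G, E): G during E ✓
(G, K): G during K ✓
(G, L): G during L ✓
(G, N): G during N ✓
(L, C): L during C ✓
(N, K): N during K ✓
(R, C): R during C ✓
(R, E): R during E ✓
(R, L): R during L ✓
(Z, C): Z during C ✓
(Z, E): Z during E ✓
(Z, L): Z during L ✓
Count: 15.

15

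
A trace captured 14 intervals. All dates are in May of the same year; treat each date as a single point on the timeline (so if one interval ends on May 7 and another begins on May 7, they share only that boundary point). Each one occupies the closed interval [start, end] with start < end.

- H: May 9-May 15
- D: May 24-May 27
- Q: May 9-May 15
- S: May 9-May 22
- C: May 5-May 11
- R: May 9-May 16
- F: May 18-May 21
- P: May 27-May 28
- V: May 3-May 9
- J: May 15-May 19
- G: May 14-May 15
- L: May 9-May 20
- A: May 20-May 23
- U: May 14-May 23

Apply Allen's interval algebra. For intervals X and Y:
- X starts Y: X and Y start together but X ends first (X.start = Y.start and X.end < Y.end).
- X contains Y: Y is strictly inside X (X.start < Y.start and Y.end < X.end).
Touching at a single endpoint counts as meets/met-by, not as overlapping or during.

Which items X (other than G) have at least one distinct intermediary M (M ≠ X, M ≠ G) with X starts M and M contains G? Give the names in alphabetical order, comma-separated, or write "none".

H, L, Q, R

Target G = [May 14, May 15].
Intermediaries M with M contains G: L, R, S.
Via L — items with X starts L: H, Q, R.
Via R — items with X starts R: H, Q.
Via S — items with X starts S: H, L, Q, R.
Union: H, L, Q, R.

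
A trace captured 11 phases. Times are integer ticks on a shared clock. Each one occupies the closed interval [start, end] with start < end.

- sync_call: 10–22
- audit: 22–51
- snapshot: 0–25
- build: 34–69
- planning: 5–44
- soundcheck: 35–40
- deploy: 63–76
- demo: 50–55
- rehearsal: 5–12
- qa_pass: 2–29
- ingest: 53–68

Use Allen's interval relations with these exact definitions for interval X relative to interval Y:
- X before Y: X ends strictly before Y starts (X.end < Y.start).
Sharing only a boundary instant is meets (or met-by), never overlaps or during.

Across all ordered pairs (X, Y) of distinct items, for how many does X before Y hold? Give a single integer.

30

Checking all 110 ordered pairs for relation 'before'; matching pairs in alphabetical order:
(audit, deploy): audit before deploy ✓
(audit, ingest): audit before ingest ✓
(demo, deploy): demo before deploy ✓
(planning, demo): planning before demo ✓
(planning, deploy): planning before deploy ✓
(planning, ingest): planning before ingest ✓
(qa_pass, build): qa_pass before build ✓
(qa_pass, demo): qa_pass before demo ✓
(qa_pass, deploy): qa_pass before deploy ✓
(qa_pass, ingest): qa_pass before ingest ✓
(qa_pass, soundcheck): qa_pass before soundcheck ✓
(rehearsal, audit): rehearsal before audit ✓
(rehearsal, build): rehearsal before build ✓
(rehearsal, demo): rehearsal before demo ✓
(rehearsal, deploy): rehearsal before deploy ✓
(rehearsal, ingest): rehearsal before ingest ✓
(rehearsal, soundcheck): rehearsal before soundcheck ✓
(snapshot, build): snapshot before build ✓
(snapshot, demo): snapshot before demo ✓
(snapshot, deploy): snapshot before deploy ✓
(snapshot, ingest): snapshot before ingest ✓
(snapshot, soundcheck): snapshot before soundcheck ✓
(soundcheck, demo): soundcheck before demo ✓
(soundcheck, deploy): soundcheck before deploy ✓
... plus 6 further pairs not listed.
Count: 30.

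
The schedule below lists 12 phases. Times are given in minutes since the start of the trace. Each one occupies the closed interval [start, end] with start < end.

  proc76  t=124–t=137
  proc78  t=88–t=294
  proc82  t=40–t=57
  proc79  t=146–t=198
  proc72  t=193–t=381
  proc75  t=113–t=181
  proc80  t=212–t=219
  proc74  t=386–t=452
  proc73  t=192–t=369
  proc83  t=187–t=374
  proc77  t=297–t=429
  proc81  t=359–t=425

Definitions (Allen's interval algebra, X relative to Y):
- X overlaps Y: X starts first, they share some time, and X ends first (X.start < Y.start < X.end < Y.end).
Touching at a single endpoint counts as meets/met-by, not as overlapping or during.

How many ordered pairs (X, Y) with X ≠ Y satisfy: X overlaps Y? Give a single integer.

Checking all 132 ordered pairs for relation 'overlaps'; matching pairs in alphabetical order:
(proc72, proc77): proc72 overlaps proc77 ✓
(proc72, proc81): proc72 overlaps proc81 ✓
(proc73, proc72): proc73 overlaps proc72 ✓
(proc73, proc77): proc73 overlaps proc77 ✓
(proc73, proc81): proc73 overlaps proc81 ✓
(proc75, proc79): proc75 overlaps proc79 ✓
(proc77, proc74): proc77 overlaps proc74 ✓
(proc78, proc72): proc78 overlaps proc72 ✓
(proc78, proc73): proc78 overlaps proc73 ✓
(proc78, proc83): proc78 overlaps proc83 ✓
(proc79, proc72): proc79 overlaps proc72 ✓
(proc79, proc73): proc79 overlaps proc73 ✓
(proc79, proc83): proc79 overlaps proc83 ✓
(proc81, proc74): proc81 overlaps proc74 ✓
(proc83, proc72): proc83 overlaps proc72 ✓
(proc83, proc77): proc83 overlaps proc77 ✓
(proc83, proc81): proc83 overlaps proc81 ✓
Count: 17.

17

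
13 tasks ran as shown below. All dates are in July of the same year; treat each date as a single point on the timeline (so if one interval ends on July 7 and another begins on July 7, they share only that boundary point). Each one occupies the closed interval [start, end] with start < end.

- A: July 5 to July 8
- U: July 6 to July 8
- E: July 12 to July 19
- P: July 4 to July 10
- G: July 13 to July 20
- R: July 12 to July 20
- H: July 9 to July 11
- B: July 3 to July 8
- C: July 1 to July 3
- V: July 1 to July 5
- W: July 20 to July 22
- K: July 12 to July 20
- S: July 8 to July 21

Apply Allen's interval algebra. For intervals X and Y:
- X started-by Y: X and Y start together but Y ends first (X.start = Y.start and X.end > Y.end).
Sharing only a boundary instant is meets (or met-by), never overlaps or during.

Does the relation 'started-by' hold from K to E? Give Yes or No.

K = [July 12, July 20], E = [July 12, July 19].
Actual relation of K to E: started-by.
Asked whether 'started-by' holds → Yes.

Yes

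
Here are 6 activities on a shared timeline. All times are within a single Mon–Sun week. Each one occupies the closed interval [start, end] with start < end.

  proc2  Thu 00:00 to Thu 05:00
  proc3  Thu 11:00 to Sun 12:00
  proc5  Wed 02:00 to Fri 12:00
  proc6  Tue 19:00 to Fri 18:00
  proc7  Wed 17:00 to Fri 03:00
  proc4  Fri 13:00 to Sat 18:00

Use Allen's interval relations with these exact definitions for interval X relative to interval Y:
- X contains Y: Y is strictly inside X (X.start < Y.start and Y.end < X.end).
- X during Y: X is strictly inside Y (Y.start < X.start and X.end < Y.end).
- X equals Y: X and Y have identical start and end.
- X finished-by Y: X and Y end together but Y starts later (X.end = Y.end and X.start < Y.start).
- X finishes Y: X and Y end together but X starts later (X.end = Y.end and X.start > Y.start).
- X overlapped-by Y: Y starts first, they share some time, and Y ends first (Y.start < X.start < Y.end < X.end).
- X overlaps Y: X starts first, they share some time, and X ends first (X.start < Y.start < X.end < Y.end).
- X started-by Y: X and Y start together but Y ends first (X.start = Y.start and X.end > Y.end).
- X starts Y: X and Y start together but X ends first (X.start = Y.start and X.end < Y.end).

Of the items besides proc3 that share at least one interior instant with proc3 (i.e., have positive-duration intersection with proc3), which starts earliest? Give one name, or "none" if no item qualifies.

proc6

Target proc3 = [Thu 11:00, Sun 12:00].
proc2 [Thu 00:00, Thu 05:00] → before → excluded.
proc4 [Fri 13:00, Sat 18:00] → during → candidate.
proc5 [Wed 02:00, Fri 12:00] → overlaps → candidate.
proc6 [Tue 19:00, Fri 18:00] → overlaps → candidate.
proc7 [Wed 17:00, Fri 03:00] → overlaps → candidate.
Among candidates, earliest start is Tue 19:00 → proc6.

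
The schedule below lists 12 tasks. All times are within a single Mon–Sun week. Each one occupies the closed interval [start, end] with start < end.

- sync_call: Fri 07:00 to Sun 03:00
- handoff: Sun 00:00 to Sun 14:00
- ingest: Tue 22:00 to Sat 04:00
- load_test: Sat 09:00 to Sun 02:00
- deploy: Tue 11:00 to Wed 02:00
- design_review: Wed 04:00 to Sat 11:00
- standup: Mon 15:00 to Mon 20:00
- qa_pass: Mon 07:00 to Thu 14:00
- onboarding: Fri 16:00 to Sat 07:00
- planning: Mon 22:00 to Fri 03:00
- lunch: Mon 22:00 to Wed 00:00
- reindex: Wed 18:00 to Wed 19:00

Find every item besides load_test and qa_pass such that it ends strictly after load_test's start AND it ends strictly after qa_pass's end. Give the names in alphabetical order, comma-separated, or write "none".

design_review, handoff, sync_call

Conditions: its end is strictly after load_test's start (X.end > Sat 09:00) AND its end is strictly after qa_pass's end (X.end > Thu 14:00).
deploy: end Wed 02:00 > Sat 09:00? ✗; end Wed 02:00 > Thu 14:00? ✗ → no.
design_review: end Sat 11:00 > Sat 09:00? ✓; end Sat 11:00 > Thu 14:00? ✓ → yes.
handoff: end Sun 14:00 > Sat 09:00? ✓; end Sun 14:00 > Thu 14:00? ✓ → yes.
ingest: end Sat 04:00 > Sat 09:00? ✗; end Sat 04:00 > Thu 14:00? ✓ → no.
lunch: end Wed 00:00 > Sat 09:00? ✗; end Wed 00:00 > Thu 14:00? ✗ → no.
onboarding: end Sat 07:00 > Sat 09:00? ✗; end Sat 07:00 > Thu 14:00? ✓ → no.
planning: end Fri 03:00 > Sat 09:00? ✗; end Fri 03:00 > Thu 14:00? ✓ → no.
reindex: end Wed 19:00 > Sat 09:00? ✗; end Wed 19:00 > Thu 14:00? ✗ → no.
standup: end Mon 20:00 > Sat 09:00? ✗; end Mon 20:00 > Thu 14:00? ✗ → no.
sync_call: end Sun 03:00 > Sat 09:00? ✓; end Sun 03:00 > Thu 14:00? ✓ → yes.
Result: design_review, handoff, sync_call.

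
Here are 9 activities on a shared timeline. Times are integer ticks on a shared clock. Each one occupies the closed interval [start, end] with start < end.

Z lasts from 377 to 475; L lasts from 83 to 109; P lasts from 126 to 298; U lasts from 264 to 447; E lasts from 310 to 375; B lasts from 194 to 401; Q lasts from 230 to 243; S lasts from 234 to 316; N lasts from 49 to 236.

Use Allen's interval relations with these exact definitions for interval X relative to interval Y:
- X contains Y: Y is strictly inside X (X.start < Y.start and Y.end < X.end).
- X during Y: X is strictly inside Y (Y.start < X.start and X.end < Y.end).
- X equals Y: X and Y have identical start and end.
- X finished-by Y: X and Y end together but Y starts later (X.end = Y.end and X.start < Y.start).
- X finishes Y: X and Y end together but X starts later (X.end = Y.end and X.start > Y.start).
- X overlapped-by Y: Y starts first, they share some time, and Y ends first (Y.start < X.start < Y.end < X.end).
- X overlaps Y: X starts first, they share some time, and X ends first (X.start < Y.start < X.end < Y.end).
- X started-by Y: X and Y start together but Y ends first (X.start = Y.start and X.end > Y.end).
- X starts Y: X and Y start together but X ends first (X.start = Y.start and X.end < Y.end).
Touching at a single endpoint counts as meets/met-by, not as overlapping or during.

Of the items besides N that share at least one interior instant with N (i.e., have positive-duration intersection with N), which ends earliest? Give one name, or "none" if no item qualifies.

L

Target N = [49, 236].
B [194, 401] → overlapped-by → candidate.
E [310, 375] → after → excluded.
L [83, 109] → during → candidate.
P [126, 298] → overlapped-by → candidate.
Q [230, 243] → overlapped-by → candidate.
S [234, 316] → overlapped-by → candidate.
U [264, 447] → after → excluded.
Z [377, 475] → after → excluded.
Among candidates, earliest end is 109 → L.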